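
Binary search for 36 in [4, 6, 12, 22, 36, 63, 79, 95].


Step 1: lo=0, hi=7, mid=3, val=22
Step 2: lo=4, hi=7, mid=5, val=63
Step 3: lo=4, hi=4, mid=4, val=36

Found at index 4


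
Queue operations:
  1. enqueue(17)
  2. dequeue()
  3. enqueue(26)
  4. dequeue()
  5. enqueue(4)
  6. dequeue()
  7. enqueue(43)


enqueue(17) -> [17]
dequeue()->17, []
enqueue(26) -> [26]
dequeue()->26, []
enqueue(4) -> [4]
dequeue()->4, []
enqueue(43) -> [43]

Final queue: [43]


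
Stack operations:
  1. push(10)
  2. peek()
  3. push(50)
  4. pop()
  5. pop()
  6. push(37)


push(10) -> [10]
peek()->10
push(50) -> [10, 50]
pop()->50, [10]
pop()->10, []
push(37) -> [37]

Final stack: [37]


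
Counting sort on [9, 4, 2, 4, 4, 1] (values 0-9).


Input: [9, 4, 2, 4, 4, 1]
Counts: [0, 1, 1, 0, 3, 0, 0, 0, 0, 1]

Sorted: [1, 2, 4, 4, 4, 9]


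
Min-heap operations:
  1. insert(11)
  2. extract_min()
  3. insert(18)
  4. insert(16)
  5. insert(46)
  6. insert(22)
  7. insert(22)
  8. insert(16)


insert(11) -> [11]
extract_min()->11, []
insert(18) -> [18]
insert(16) -> [16, 18]
insert(46) -> [16, 18, 46]
insert(22) -> [16, 18, 46, 22]
insert(22) -> [16, 18, 46, 22, 22]
insert(16) -> [16, 18, 16, 22, 22, 46]

Final heap: [16, 18, 16, 22, 22, 46]


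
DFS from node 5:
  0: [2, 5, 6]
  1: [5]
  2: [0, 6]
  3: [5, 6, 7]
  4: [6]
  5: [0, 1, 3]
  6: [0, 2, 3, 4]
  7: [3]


Visit 5, push [3, 1, 0]
Visit 0, push [6, 2]
Visit 2, push [6]
Visit 6, push [4, 3]
Visit 3, push [7]
Visit 7, push []
Visit 4, push []
Visit 1, push []

DFS order: [5, 0, 2, 6, 3, 7, 4, 1]


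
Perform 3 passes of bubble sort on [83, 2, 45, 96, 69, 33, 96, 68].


Initial: [83, 2, 45, 96, 69, 33, 96, 68]
Pass 1: [2, 45, 83, 69, 33, 96, 68, 96] (5 swaps)
Pass 2: [2, 45, 69, 33, 83, 68, 96, 96] (3 swaps)
Pass 3: [2, 45, 33, 69, 68, 83, 96, 96] (2 swaps)

After 3 passes: [2, 45, 33, 69, 68, 83, 96, 96]


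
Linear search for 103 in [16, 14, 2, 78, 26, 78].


i=0: 16!=103
i=1: 14!=103
i=2: 2!=103
i=3: 78!=103
i=4: 26!=103
i=5: 78!=103

Not found, 6 comps


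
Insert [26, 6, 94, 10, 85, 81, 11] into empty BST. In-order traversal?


Insert 26: root
Insert 6: L from 26
Insert 94: R from 26
Insert 10: L from 26 -> R from 6
Insert 85: R from 26 -> L from 94
Insert 81: R from 26 -> L from 94 -> L from 85
Insert 11: L from 26 -> R from 6 -> R from 10

In-order: [6, 10, 11, 26, 81, 85, 94]


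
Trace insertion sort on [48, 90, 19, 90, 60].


Initial: [48, 90, 19, 90, 60]
Insert 90: [48, 90, 19, 90, 60]
Insert 19: [19, 48, 90, 90, 60]
Insert 90: [19, 48, 90, 90, 60]
Insert 60: [19, 48, 60, 90, 90]

Sorted: [19, 48, 60, 90, 90]


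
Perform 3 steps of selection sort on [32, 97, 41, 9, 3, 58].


Initial: [32, 97, 41, 9, 3, 58]
Step 1: min=3 at 4
  Swap: [3, 97, 41, 9, 32, 58]
Step 2: min=9 at 3
  Swap: [3, 9, 41, 97, 32, 58]
Step 3: min=32 at 4
  Swap: [3, 9, 32, 97, 41, 58]

After 3 steps: [3, 9, 32, 97, 41, 58]


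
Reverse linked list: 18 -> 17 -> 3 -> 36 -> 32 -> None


Step 1: curr=18, set curr.next=prev(None) | reversed so far: 18
Step 2: curr=17, set curr.next=prev(18) | reversed so far: 17 -> 18
Step 3: curr=3, set curr.next=prev(17) | reversed so far: 3 -> 17 -> 18
Step 4: curr=36, set curr.next=prev(3) | reversed so far: 36 -> 3 -> 17 -> 18
Step 5: curr=32, set curr.next=prev(36) | reversed so far: 32 -> 36 -> 3 -> 17 -> 18

32 -> 36 -> 3 -> 17 -> 18 -> None


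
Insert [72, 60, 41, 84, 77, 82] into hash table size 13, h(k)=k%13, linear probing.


Insert 72: h=7 -> slot 7
Insert 60: h=8 -> slot 8
Insert 41: h=2 -> slot 2
Insert 84: h=6 -> slot 6
Insert 77: h=12 -> slot 12
Insert 82: h=4 -> slot 4

Table: [None, None, 41, None, 82, None, 84, 72, 60, None, None, None, 77]


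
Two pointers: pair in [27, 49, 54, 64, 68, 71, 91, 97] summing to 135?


lo=0(27)+hi=7(97)=124
lo=1(49)+hi=7(97)=146
lo=1(49)+hi=6(91)=140
lo=1(49)+hi=5(71)=120
lo=2(54)+hi=5(71)=125
lo=3(64)+hi=5(71)=135

Yes: 64+71=135


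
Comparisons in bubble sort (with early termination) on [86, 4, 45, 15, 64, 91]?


Algorithm: bubble sort (with early termination)
Input: [86, 4, 45, 15, 64, 91]
Sorted: [4, 15, 45, 64, 86, 91]

12


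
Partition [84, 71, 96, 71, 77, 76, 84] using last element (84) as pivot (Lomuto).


Pivot: 84
  84 <= 84: advance i (no swap)
  71 <= 84: advance i (no swap)
  71 <= 84: swap -> [84, 71, 71, 96, 77, 76, 84]
  77 <= 84: swap -> [84, 71, 71, 77, 96, 76, 84]
  76 <= 84: swap -> [84, 71, 71, 77, 76, 96, 84]
Place pivot at 5: [84, 71, 71, 77, 76, 84, 96]

Partitioned: [84, 71, 71, 77, 76, 84, 96]


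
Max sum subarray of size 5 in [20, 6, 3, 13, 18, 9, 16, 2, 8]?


[0:5]: 60
[1:6]: 49
[2:7]: 59
[3:8]: 58
[4:9]: 53

Max: 60 at [0:5]


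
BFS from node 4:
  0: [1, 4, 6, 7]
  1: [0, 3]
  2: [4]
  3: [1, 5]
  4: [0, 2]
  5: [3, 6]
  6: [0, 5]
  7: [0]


Visit 4, enqueue [0, 2]
Visit 0, enqueue [1, 6, 7]
Visit 2, enqueue []
Visit 1, enqueue [3]
Visit 6, enqueue [5]
Visit 7, enqueue []
Visit 3, enqueue []
Visit 5, enqueue []

BFS order: [4, 0, 2, 1, 6, 7, 3, 5]


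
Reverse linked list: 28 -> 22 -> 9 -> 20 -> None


Step 1: curr=28, set curr.next=prev(None) | reversed so far: 28
Step 2: curr=22, set curr.next=prev(28) | reversed so far: 22 -> 28
Step 3: curr=9, set curr.next=prev(22) | reversed so far: 9 -> 22 -> 28
Step 4: curr=20, set curr.next=prev(9) | reversed so far: 20 -> 9 -> 22 -> 28

20 -> 9 -> 22 -> 28 -> None


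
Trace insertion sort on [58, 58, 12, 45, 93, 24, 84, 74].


Initial: [58, 58, 12, 45, 93, 24, 84, 74]
Insert 58: [58, 58, 12, 45, 93, 24, 84, 74]
Insert 12: [12, 58, 58, 45, 93, 24, 84, 74]
Insert 45: [12, 45, 58, 58, 93, 24, 84, 74]
Insert 93: [12, 45, 58, 58, 93, 24, 84, 74]
Insert 24: [12, 24, 45, 58, 58, 93, 84, 74]
Insert 84: [12, 24, 45, 58, 58, 84, 93, 74]
Insert 74: [12, 24, 45, 58, 58, 74, 84, 93]

Sorted: [12, 24, 45, 58, 58, 74, 84, 93]


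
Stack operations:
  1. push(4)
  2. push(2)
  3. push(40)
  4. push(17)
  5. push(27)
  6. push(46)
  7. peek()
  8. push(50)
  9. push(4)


push(4) -> [4]
push(2) -> [4, 2]
push(40) -> [4, 2, 40]
push(17) -> [4, 2, 40, 17]
push(27) -> [4, 2, 40, 17, 27]
push(46) -> [4, 2, 40, 17, 27, 46]
peek()->46
push(50) -> [4, 2, 40, 17, 27, 46, 50]
push(4) -> [4, 2, 40, 17, 27, 46, 50, 4]

Final stack: [4, 2, 40, 17, 27, 46, 50, 4]


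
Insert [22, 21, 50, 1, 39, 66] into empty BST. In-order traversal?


Insert 22: root
Insert 21: L from 22
Insert 50: R from 22
Insert 1: L from 22 -> L from 21
Insert 39: R from 22 -> L from 50
Insert 66: R from 22 -> R from 50

In-order: [1, 21, 22, 39, 50, 66]


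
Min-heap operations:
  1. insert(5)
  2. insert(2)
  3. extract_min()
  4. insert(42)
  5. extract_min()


insert(5) -> [5]
insert(2) -> [2, 5]
extract_min()->2, [5]
insert(42) -> [5, 42]
extract_min()->5, [42]

Final heap: [42]


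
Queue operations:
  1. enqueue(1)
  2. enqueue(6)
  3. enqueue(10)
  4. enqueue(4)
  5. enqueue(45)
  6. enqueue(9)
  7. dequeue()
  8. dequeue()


enqueue(1) -> [1]
enqueue(6) -> [1, 6]
enqueue(10) -> [1, 6, 10]
enqueue(4) -> [1, 6, 10, 4]
enqueue(45) -> [1, 6, 10, 4, 45]
enqueue(9) -> [1, 6, 10, 4, 45, 9]
dequeue()->1, [6, 10, 4, 45, 9]
dequeue()->6, [10, 4, 45, 9]

Final queue: [10, 4, 45, 9]


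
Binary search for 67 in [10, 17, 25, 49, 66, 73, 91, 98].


Step 1: lo=0, hi=7, mid=3, val=49
Step 2: lo=4, hi=7, mid=5, val=73
Step 3: lo=4, hi=4, mid=4, val=66

Not found


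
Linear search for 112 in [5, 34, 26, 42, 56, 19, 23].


i=0: 5!=112
i=1: 34!=112
i=2: 26!=112
i=3: 42!=112
i=4: 56!=112
i=5: 19!=112
i=6: 23!=112

Not found, 7 comps


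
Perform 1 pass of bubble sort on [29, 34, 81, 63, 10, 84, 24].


Initial: [29, 34, 81, 63, 10, 84, 24]
Pass 1: [29, 34, 63, 10, 81, 24, 84] (3 swaps)

After 1 pass: [29, 34, 63, 10, 81, 24, 84]


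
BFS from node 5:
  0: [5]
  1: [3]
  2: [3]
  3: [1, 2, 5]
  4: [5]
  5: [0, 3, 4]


Visit 5, enqueue [0, 3, 4]
Visit 0, enqueue []
Visit 3, enqueue [1, 2]
Visit 4, enqueue []
Visit 1, enqueue []
Visit 2, enqueue []

BFS order: [5, 0, 3, 4, 1, 2]


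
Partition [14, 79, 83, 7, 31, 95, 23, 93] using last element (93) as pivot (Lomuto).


Pivot: 93
  14 <= 93: advance i (no swap)
  79 <= 93: advance i (no swap)
  83 <= 93: advance i (no swap)
  7 <= 93: advance i (no swap)
  31 <= 93: advance i (no swap)
  23 <= 93: swap -> [14, 79, 83, 7, 31, 23, 95, 93]
Place pivot at 6: [14, 79, 83, 7, 31, 23, 93, 95]

Partitioned: [14, 79, 83, 7, 31, 23, 93, 95]


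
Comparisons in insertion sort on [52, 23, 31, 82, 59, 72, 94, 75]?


Algorithm: insertion sort
Input: [52, 23, 31, 82, 59, 72, 94, 75]
Sorted: [23, 31, 52, 59, 72, 75, 82, 94]

12


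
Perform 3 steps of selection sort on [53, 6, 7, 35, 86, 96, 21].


Initial: [53, 6, 7, 35, 86, 96, 21]
Step 1: min=6 at 1
  Swap: [6, 53, 7, 35, 86, 96, 21]
Step 2: min=7 at 2
  Swap: [6, 7, 53, 35, 86, 96, 21]
Step 3: min=21 at 6
  Swap: [6, 7, 21, 35, 86, 96, 53]

After 3 steps: [6, 7, 21, 35, 86, 96, 53]


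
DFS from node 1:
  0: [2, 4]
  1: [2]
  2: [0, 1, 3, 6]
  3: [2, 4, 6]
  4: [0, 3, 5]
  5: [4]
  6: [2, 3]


Visit 1, push [2]
Visit 2, push [6, 3, 0]
Visit 0, push [4]
Visit 4, push [5, 3]
Visit 3, push [6]
Visit 6, push []
Visit 5, push []

DFS order: [1, 2, 0, 4, 3, 6, 5]


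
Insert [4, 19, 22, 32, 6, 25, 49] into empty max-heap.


Insert 4: [4]
Insert 19: [19, 4]
Insert 22: [22, 4, 19]
Insert 32: [32, 22, 19, 4]
Insert 6: [32, 22, 19, 4, 6]
Insert 25: [32, 22, 25, 4, 6, 19]
Insert 49: [49, 22, 32, 4, 6, 19, 25]

Final heap: [49, 22, 32, 4, 6, 19, 25]


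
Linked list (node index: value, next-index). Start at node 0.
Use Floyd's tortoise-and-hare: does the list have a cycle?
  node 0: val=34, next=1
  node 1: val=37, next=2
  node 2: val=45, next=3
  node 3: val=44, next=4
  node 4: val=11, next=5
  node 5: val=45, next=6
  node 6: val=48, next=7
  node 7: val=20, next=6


Floyd's tortoise (slow, +1) and hare (fast, +2):
  init: slow=0, fast=0
  step 1: slow=1, fast=2
  step 2: slow=2, fast=4
  step 3: slow=3, fast=6
  step 4: slow=4, fast=6
  step 5: slow=5, fast=6
  step 6: slow=6, fast=6
  slow == fast at node 6: cycle detected

Cycle: yes


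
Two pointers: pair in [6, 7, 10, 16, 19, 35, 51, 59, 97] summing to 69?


lo=0(6)+hi=8(97)=103
lo=0(6)+hi=7(59)=65
lo=1(7)+hi=7(59)=66
lo=2(10)+hi=7(59)=69

Yes: 10+59=69


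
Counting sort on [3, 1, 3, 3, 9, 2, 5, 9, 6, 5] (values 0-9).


Input: [3, 1, 3, 3, 9, 2, 5, 9, 6, 5]
Counts: [0, 1, 1, 3, 0, 2, 1, 0, 0, 2]

Sorted: [1, 2, 3, 3, 3, 5, 5, 6, 9, 9]


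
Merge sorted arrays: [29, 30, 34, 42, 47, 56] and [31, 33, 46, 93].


Take 29 from A
Take 30 from A
Take 31 from B
Take 33 from B
Take 34 from A
Take 42 from A
Take 46 from B
Take 47 from A
Take 56 from A

Merged: [29, 30, 31, 33, 34, 42, 46, 47, 56, 93]


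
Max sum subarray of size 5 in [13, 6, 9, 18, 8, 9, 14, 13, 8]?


[0:5]: 54
[1:6]: 50
[2:7]: 58
[3:8]: 62
[4:9]: 52

Max: 62 at [3:8]


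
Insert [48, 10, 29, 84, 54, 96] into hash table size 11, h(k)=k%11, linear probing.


Insert 48: h=4 -> slot 4
Insert 10: h=10 -> slot 10
Insert 29: h=7 -> slot 7
Insert 84: h=7, 1 probes -> slot 8
Insert 54: h=10, 1 probes -> slot 0
Insert 96: h=8, 1 probes -> slot 9

Table: [54, None, None, None, 48, None, None, 29, 84, 96, 10]


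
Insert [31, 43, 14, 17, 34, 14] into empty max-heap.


Insert 31: [31]
Insert 43: [43, 31]
Insert 14: [43, 31, 14]
Insert 17: [43, 31, 14, 17]
Insert 34: [43, 34, 14, 17, 31]
Insert 14: [43, 34, 14, 17, 31, 14]

Final heap: [43, 34, 14, 17, 31, 14]


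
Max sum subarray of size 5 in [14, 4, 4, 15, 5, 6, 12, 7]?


[0:5]: 42
[1:6]: 34
[2:7]: 42
[3:8]: 45

Max: 45 at [3:8]


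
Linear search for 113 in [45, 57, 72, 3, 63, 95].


i=0: 45!=113
i=1: 57!=113
i=2: 72!=113
i=3: 3!=113
i=4: 63!=113
i=5: 95!=113

Not found, 6 comps


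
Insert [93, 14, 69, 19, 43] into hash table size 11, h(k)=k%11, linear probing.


Insert 93: h=5 -> slot 5
Insert 14: h=3 -> slot 3
Insert 69: h=3, 1 probes -> slot 4
Insert 19: h=8 -> slot 8
Insert 43: h=10 -> slot 10

Table: [None, None, None, 14, 69, 93, None, None, 19, None, 43]


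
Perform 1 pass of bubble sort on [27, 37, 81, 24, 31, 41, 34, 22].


Initial: [27, 37, 81, 24, 31, 41, 34, 22]
Pass 1: [27, 37, 24, 31, 41, 34, 22, 81] (5 swaps)

After 1 pass: [27, 37, 24, 31, 41, 34, 22, 81]


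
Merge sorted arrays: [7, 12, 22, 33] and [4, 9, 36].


Take 4 from B
Take 7 from A
Take 9 from B
Take 12 from A
Take 22 from A
Take 33 from A

Merged: [4, 7, 9, 12, 22, 33, 36]


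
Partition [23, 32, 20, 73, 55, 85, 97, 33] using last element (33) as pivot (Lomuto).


Pivot: 33
  23 <= 33: advance i (no swap)
  32 <= 33: advance i (no swap)
  20 <= 33: advance i (no swap)
Place pivot at 3: [23, 32, 20, 33, 55, 85, 97, 73]

Partitioned: [23, 32, 20, 33, 55, 85, 97, 73]


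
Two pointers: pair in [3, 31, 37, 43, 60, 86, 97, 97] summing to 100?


lo=0(3)+hi=7(97)=100

Yes: 3+97=100


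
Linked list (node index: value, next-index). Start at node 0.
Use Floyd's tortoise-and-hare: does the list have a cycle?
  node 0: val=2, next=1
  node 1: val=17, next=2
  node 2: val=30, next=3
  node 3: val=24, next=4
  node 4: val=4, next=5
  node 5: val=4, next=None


Floyd's tortoise (slow, +1) and hare (fast, +2):
  init: slow=0, fast=0
  step 1: slow=1, fast=2
  step 2: slow=2, fast=4
  step 3: fast 4->5->None, no cycle

Cycle: no


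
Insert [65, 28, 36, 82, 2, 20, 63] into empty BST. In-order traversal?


Insert 65: root
Insert 28: L from 65
Insert 36: L from 65 -> R from 28
Insert 82: R from 65
Insert 2: L from 65 -> L from 28
Insert 20: L from 65 -> L from 28 -> R from 2
Insert 63: L from 65 -> R from 28 -> R from 36

In-order: [2, 20, 28, 36, 63, 65, 82]


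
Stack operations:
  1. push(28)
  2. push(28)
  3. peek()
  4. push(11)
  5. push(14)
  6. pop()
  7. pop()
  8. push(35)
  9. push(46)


push(28) -> [28]
push(28) -> [28, 28]
peek()->28
push(11) -> [28, 28, 11]
push(14) -> [28, 28, 11, 14]
pop()->14, [28, 28, 11]
pop()->11, [28, 28]
push(35) -> [28, 28, 35]
push(46) -> [28, 28, 35, 46]

Final stack: [28, 28, 35, 46]


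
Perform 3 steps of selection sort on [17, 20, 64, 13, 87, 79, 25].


Initial: [17, 20, 64, 13, 87, 79, 25]
Step 1: min=13 at 3
  Swap: [13, 20, 64, 17, 87, 79, 25]
Step 2: min=17 at 3
  Swap: [13, 17, 64, 20, 87, 79, 25]
Step 3: min=20 at 3
  Swap: [13, 17, 20, 64, 87, 79, 25]

After 3 steps: [13, 17, 20, 64, 87, 79, 25]


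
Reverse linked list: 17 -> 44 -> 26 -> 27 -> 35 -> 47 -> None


Step 1: curr=17, set curr.next=prev(None) | reversed so far: 17
Step 2: curr=44, set curr.next=prev(17) | reversed so far: 44 -> 17
Step 3: curr=26, set curr.next=prev(44) | reversed so far: 26 -> 44 -> 17
Step 4: curr=27, set curr.next=prev(26) | reversed so far: 27 -> 26 -> 44 -> 17
Step 5: curr=35, set curr.next=prev(27) | reversed so far: 35 -> 27 -> 26 -> 44 -> 17
Step 6: curr=47, set curr.next=prev(35) | reversed so far: 47 -> 35 -> 27 -> 26 -> 44 -> 17

47 -> 35 -> 27 -> 26 -> 44 -> 17 -> None


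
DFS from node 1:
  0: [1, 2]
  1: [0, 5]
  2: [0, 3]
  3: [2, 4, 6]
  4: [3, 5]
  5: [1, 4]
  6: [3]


Visit 1, push [5, 0]
Visit 0, push [2]
Visit 2, push [3]
Visit 3, push [6, 4]
Visit 4, push [5]
Visit 5, push []
Visit 6, push []

DFS order: [1, 0, 2, 3, 4, 5, 6]


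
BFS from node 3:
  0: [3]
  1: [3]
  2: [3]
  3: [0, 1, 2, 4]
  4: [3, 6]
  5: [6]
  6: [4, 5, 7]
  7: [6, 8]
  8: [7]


Visit 3, enqueue [0, 1, 2, 4]
Visit 0, enqueue []
Visit 1, enqueue []
Visit 2, enqueue []
Visit 4, enqueue [6]
Visit 6, enqueue [5, 7]
Visit 5, enqueue []
Visit 7, enqueue [8]
Visit 8, enqueue []

BFS order: [3, 0, 1, 2, 4, 6, 5, 7, 8]


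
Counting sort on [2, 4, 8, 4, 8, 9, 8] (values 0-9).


Input: [2, 4, 8, 4, 8, 9, 8]
Counts: [0, 0, 1, 0, 2, 0, 0, 0, 3, 1]

Sorted: [2, 4, 4, 8, 8, 8, 9]


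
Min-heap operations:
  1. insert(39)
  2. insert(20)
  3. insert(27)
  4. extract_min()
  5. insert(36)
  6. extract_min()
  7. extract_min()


insert(39) -> [39]
insert(20) -> [20, 39]
insert(27) -> [20, 39, 27]
extract_min()->20, [27, 39]
insert(36) -> [27, 39, 36]
extract_min()->27, [36, 39]
extract_min()->36, [39]

Final heap: [39]


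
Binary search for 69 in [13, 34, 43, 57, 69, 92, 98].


Step 1: lo=0, hi=6, mid=3, val=57
Step 2: lo=4, hi=6, mid=5, val=92
Step 3: lo=4, hi=4, mid=4, val=69

Found at index 4


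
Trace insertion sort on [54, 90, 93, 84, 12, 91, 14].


Initial: [54, 90, 93, 84, 12, 91, 14]
Insert 90: [54, 90, 93, 84, 12, 91, 14]
Insert 93: [54, 90, 93, 84, 12, 91, 14]
Insert 84: [54, 84, 90, 93, 12, 91, 14]
Insert 12: [12, 54, 84, 90, 93, 91, 14]
Insert 91: [12, 54, 84, 90, 91, 93, 14]
Insert 14: [12, 14, 54, 84, 90, 91, 93]

Sorted: [12, 14, 54, 84, 90, 91, 93]


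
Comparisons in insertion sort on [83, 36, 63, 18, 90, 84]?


Algorithm: insertion sort
Input: [83, 36, 63, 18, 90, 84]
Sorted: [18, 36, 63, 83, 84, 90]

9


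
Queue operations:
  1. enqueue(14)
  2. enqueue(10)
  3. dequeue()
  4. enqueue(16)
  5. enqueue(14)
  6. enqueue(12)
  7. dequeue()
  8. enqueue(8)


enqueue(14) -> [14]
enqueue(10) -> [14, 10]
dequeue()->14, [10]
enqueue(16) -> [10, 16]
enqueue(14) -> [10, 16, 14]
enqueue(12) -> [10, 16, 14, 12]
dequeue()->10, [16, 14, 12]
enqueue(8) -> [16, 14, 12, 8]

Final queue: [16, 14, 12, 8]


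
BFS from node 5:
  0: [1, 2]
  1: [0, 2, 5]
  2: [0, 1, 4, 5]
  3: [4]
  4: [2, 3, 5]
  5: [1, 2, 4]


Visit 5, enqueue [1, 2, 4]
Visit 1, enqueue [0]
Visit 2, enqueue []
Visit 4, enqueue [3]
Visit 0, enqueue []
Visit 3, enqueue []

BFS order: [5, 1, 2, 4, 0, 3]


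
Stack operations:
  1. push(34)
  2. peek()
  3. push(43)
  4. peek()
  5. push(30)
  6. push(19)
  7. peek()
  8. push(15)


push(34) -> [34]
peek()->34
push(43) -> [34, 43]
peek()->43
push(30) -> [34, 43, 30]
push(19) -> [34, 43, 30, 19]
peek()->19
push(15) -> [34, 43, 30, 19, 15]

Final stack: [34, 43, 30, 19, 15]


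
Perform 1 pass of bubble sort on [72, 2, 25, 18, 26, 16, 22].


Initial: [72, 2, 25, 18, 26, 16, 22]
Pass 1: [2, 25, 18, 26, 16, 22, 72] (6 swaps)

After 1 pass: [2, 25, 18, 26, 16, 22, 72]


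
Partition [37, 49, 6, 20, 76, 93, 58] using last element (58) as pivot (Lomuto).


Pivot: 58
  37 <= 58: advance i (no swap)
  49 <= 58: advance i (no swap)
  6 <= 58: advance i (no swap)
  20 <= 58: advance i (no swap)
Place pivot at 4: [37, 49, 6, 20, 58, 93, 76]

Partitioned: [37, 49, 6, 20, 58, 93, 76]


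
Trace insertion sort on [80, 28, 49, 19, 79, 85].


Initial: [80, 28, 49, 19, 79, 85]
Insert 28: [28, 80, 49, 19, 79, 85]
Insert 49: [28, 49, 80, 19, 79, 85]
Insert 19: [19, 28, 49, 80, 79, 85]
Insert 79: [19, 28, 49, 79, 80, 85]
Insert 85: [19, 28, 49, 79, 80, 85]

Sorted: [19, 28, 49, 79, 80, 85]


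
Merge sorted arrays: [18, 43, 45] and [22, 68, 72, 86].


Take 18 from A
Take 22 from B
Take 43 from A
Take 45 from A

Merged: [18, 22, 43, 45, 68, 72, 86]


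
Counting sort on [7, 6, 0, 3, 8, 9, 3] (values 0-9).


Input: [7, 6, 0, 3, 8, 9, 3]
Counts: [1, 0, 0, 2, 0, 0, 1, 1, 1, 1]

Sorted: [0, 3, 3, 6, 7, 8, 9]


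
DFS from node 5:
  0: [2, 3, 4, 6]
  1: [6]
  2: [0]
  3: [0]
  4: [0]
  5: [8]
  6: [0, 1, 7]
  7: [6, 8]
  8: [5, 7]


Visit 5, push [8]
Visit 8, push [7]
Visit 7, push [6]
Visit 6, push [1, 0]
Visit 0, push [4, 3, 2]
Visit 2, push []
Visit 3, push []
Visit 4, push []
Visit 1, push []

DFS order: [5, 8, 7, 6, 0, 2, 3, 4, 1]


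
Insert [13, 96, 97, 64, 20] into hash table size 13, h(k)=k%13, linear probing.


Insert 13: h=0 -> slot 0
Insert 96: h=5 -> slot 5
Insert 97: h=6 -> slot 6
Insert 64: h=12 -> slot 12
Insert 20: h=7 -> slot 7

Table: [13, None, None, None, None, 96, 97, 20, None, None, None, None, 64]


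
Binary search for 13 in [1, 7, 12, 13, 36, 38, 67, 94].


Step 1: lo=0, hi=7, mid=3, val=13

Found at index 3


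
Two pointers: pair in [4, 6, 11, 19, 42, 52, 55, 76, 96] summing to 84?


lo=0(4)+hi=8(96)=100
lo=0(4)+hi=7(76)=80
lo=1(6)+hi=7(76)=82
lo=2(11)+hi=7(76)=87
lo=2(11)+hi=6(55)=66
lo=3(19)+hi=6(55)=74
lo=4(42)+hi=6(55)=97
lo=4(42)+hi=5(52)=94

No pair found


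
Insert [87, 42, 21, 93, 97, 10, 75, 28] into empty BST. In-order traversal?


Insert 87: root
Insert 42: L from 87
Insert 21: L from 87 -> L from 42
Insert 93: R from 87
Insert 97: R from 87 -> R from 93
Insert 10: L from 87 -> L from 42 -> L from 21
Insert 75: L from 87 -> R from 42
Insert 28: L from 87 -> L from 42 -> R from 21

In-order: [10, 21, 28, 42, 75, 87, 93, 97]


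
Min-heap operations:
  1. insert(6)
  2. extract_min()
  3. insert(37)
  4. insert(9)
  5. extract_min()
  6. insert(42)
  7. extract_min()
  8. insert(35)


insert(6) -> [6]
extract_min()->6, []
insert(37) -> [37]
insert(9) -> [9, 37]
extract_min()->9, [37]
insert(42) -> [37, 42]
extract_min()->37, [42]
insert(35) -> [35, 42]

Final heap: [35, 42]


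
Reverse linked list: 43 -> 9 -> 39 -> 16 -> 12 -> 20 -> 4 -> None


Step 1: curr=43, set curr.next=prev(None) | reversed so far: 43
Step 2: curr=9, set curr.next=prev(43) | reversed so far: 9 -> 43
Step 3: curr=39, set curr.next=prev(9) | reversed so far: 39 -> 9 -> 43
Step 4: curr=16, set curr.next=prev(39) | reversed so far: 16 -> 39 -> 9 -> 43
Step 5: curr=12, set curr.next=prev(16) | reversed so far: 12 -> 16 -> 39 -> 9 -> 43
Step 6: curr=20, set curr.next=prev(12) | reversed so far: 20 -> 12 -> 16 -> 39 -> 9 -> 43
Step 7: curr=4, set curr.next=prev(20) | reversed so far: 4 -> 20 -> 12 -> 16 -> 39 -> 9 -> 43

4 -> 20 -> 12 -> 16 -> 39 -> 9 -> 43 -> None


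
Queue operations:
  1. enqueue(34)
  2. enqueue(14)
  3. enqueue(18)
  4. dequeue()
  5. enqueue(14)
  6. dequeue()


enqueue(34) -> [34]
enqueue(14) -> [34, 14]
enqueue(18) -> [34, 14, 18]
dequeue()->34, [14, 18]
enqueue(14) -> [14, 18, 14]
dequeue()->14, [18, 14]

Final queue: [18, 14]


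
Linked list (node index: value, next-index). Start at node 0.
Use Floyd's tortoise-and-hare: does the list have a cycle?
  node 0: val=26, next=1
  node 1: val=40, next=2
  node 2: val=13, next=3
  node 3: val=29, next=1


Floyd's tortoise (slow, +1) and hare (fast, +2):
  init: slow=0, fast=0
  step 1: slow=1, fast=2
  step 2: slow=2, fast=1
  step 3: slow=3, fast=3
  slow == fast at node 3: cycle detected

Cycle: yes


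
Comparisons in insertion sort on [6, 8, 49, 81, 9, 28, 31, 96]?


Algorithm: insertion sort
Input: [6, 8, 49, 81, 9, 28, 31, 96]
Sorted: [6, 8, 9, 28, 31, 49, 81, 96]

13


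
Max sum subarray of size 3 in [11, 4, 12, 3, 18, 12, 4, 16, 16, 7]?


[0:3]: 27
[1:4]: 19
[2:5]: 33
[3:6]: 33
[4:7]: 34
[5:8]: 32
[6:9]: 36
[7:10]: 39

Max: 39 at [7:10]


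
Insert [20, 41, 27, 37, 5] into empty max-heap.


Insert 20: [20]
Insert 41: [41, 20]
Insert 27: [41, 20, 27]
Insert 37: [41, 37, 27, 20]
Insert 5: [41, 37, 27, 20, 5]

Final heap: [41, 37, 27, 20, 5]


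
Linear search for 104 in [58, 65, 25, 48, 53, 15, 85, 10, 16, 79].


i=0: 58!=104
i=1: 65!=104
i=2: 25!=104
i=3: 48!=104
i=4: 53!=104
i=5: 15!=104
i=6: 85!=104
i=7: 10!=104
i=8: 16!=104
i=9: 79!=104

Not found, 10 comps


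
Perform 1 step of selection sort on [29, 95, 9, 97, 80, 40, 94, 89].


Initial: [29, 95, 9, 97, 80, 40, 94, 89]
Step 1: min=9 at 2
  Swap: [9, 95, 29, 97, 80, 40, 94, 89]

After 1 step: [9, 95, 29, 97, 80, 40, 94, 89]


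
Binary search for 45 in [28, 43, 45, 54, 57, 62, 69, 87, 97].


Step 1: lo=0, hi=8, mid=4, val=57
Step 2: lo=0, hi=3, mid=1, val=43
Step 3: lo=2, hi=3, mid=2, val=45

Found at index 2


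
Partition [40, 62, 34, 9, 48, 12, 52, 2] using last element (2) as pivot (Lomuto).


Pivot: 2
Place pivot at 0: [2, 62, 34, 9, 48, 12, 52, 40]

Partitioned: [2, 62, 34, 9, 48, 12, 52, 40]


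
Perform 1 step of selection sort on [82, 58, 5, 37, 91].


Initial: [82, 58, 5, 37, 91]
Step 1: min=5 at 2
  Swap: [5, 58, 82, 37, 91]

After 1 step: [5, 58, 82, 37, 91]


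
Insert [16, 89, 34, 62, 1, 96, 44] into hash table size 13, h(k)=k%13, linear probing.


Insert 16: h=3 -> slot 3
Insert 89: h=11 -> slot 11
Insert 34: h=8 -> slot 8
Insert 62: h=10 -> slot 10
Insert 1: h=1 -> slot 1
Insert 96: h=5 -> slot 5
Insert 44: h=5, 1 probes -> slot 6

Table: [None, 1, None, 16, None, 96, 44, None, 34, None, 62, 89, None]


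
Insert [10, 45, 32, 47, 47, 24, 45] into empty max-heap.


Insert 10: [10]
Insert 45: [45, 10]
Insert 32: [45, 10, 32]
Insert 47: [47, 45, 32, 10]
Insert 47: [47, 47, 32, 10, 45]
Insert 24: [47, 47, 32, 10, 45, 24]
Insert 45: [47, 47, 45, 10, 45, 24, 32]

Final heap: [47, 47, 45, 10, 45, 24, 32]


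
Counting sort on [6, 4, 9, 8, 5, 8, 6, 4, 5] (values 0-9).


Input: [6, 4, 9, 8, 5, 8, 6, 4, 5]
Counts: [0, 0, 0, 0, 2, 2, 2, 0, 2, 1]

Sorted: [4, 4, 5, 5, 6, 6, 8, 8, 9]


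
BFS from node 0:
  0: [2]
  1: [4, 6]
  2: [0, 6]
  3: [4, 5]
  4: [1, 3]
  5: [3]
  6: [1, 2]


Visit 0, enqueue [2]
Visit 2, enqueue [6]
Visit 6, enqueue [1]
Visit 1, enqueue [4]
Visit 4, enqueue [3]
Visit 3, enqueue [5]
Visit 5, enqueue []

BFS order: [0, 2, 6, 1, 4, 3, 5]


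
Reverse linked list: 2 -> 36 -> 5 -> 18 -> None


Step 1: curr=2, set curr.next=prev(None) | reversed so far: 2
Step 2: curr=36, set curr.next=prev(2) | reversed so far: 36 -> 2
Step 3: curr=5, set curr.next=prev(36) | reversed so far: 5 -> 36 -> 2
Step 4: curr=18, set curr.next=prev(5) | reversed so far: 18 -> 5 -> 36 -> 2

18 -> 5 -> 36 -> 2 -> None


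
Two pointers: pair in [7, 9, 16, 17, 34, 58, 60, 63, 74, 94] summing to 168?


lo=0(7)+hi=9(94)=101
lo=1(9)+hi=9(94)=103
lo=2(16)+hi=9(94)=110
lo=3(17)+hi=9(94)=111
lo=4(34)+hi=9(94)=128
lo=5(58)+hi=9(94)=152
lo=6(60)+hi=9(94)=154
lo=7(63)+hi=9(94)=157
lo=8(74)+hi=9(94)=168

Yes: 74+94=168


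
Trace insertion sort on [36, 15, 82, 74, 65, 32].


Initial: [36, 15, 82, 74, 65, 32]
Insert 15: [15, 36, 82, 74, 65, 32]
Insert 82: [15, 36, 82, 74, 65, 32]
Insert 74: [15, 36, 74, 82, 65, 32]
Insert 65: [15, 36, 65, 74, 82, 32]
Insert 32: [15, 32, 36, 65, 74, 82]

Sorted: [15, 32, 36, 65, 74, 82]


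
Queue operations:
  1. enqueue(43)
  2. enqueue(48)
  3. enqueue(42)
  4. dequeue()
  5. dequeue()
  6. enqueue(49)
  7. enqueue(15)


enqueue(43) -> [43]
enqueue(48) -> [43, 48]
enqueue(42) -> [43, 48, 42]
dequeue()->43, [48, 42]
dequeue()->48, [42]
enqueue(49) -> [42, 49]
enqueue(15) -> [42, 49, 15]

Final queue: [42, 49, 15]


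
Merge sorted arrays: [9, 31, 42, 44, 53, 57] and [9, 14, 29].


Take 9 from A
Take 9 from B
Take 14 from B
Take 29 from B

Merged: [9, 9, 14, 29, 31, 42, 44, 53, 57]


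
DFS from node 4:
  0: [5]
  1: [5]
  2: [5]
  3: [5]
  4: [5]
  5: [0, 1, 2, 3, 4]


Visit 4, push [5]
Visit 5, push [3, 2, 1, 0]
Visit 0, push []
Visit 1, push []
Visit 2, push []
Visit 3, push []

DFS order: [4, 5, 0, 1, 2, 3]


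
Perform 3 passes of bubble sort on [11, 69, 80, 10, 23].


Initial: [11, 69, 80, 10, 23]
Pass 1: [11, 69, 10, 23, 80] (2 swaps)
Pass 2: [11, 10, 23, 69, 80] (2 swaps)
Pass 3: [10, 11, 23, 69, 80] (1 swaps)

After 3 passes: [10, 11, 23, 69, 80]


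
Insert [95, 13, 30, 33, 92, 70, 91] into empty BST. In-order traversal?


Insert 95: root
Insert 13: L from 95
Insert 30: L from 95 -> R from 13
Insert 33: L from 95 -> R from 13 -> R from 30
Insert 92: L from 95 -> R from 13 -> R from 30 -> R from 33
Insert 70: L from 95 -> R from 13 -> R from 30 -> R from 33 -> L from 92
Insert 91: L from 95 -> R from 13 -> R from 30 -> R from 33 -> L from 92 -> R from 70

In-order: [13, 30, 33, 70, 91, 92, 95]


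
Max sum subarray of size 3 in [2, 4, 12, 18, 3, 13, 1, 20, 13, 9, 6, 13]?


[0:3]: 18
[1:4]: 34
[2:5]: 33
[3:6]: 34
[4:7]: 17
[5:8]: 34
[6:9]: 34
[7:10]: 42
[8:11]: 28
[9:12]: 28

Max: 42 at [7:10]


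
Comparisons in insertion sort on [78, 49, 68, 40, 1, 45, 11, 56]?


Algorithm: insertion sort
Input: [78, 49, 68, 40, 1, 45, 11, 56]
Sorted: [1, 11, 40, 45, 49, 56, 68, 78]

23


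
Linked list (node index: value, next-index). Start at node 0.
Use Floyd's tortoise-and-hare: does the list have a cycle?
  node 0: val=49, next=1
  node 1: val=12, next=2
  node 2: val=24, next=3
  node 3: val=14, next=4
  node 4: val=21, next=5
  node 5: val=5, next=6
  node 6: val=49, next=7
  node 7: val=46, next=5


Floyd's tortoise (slow, +1) and hare (fast, +2):
  init: slow=0, fast=0
  step 1: slow=1, fast=2
  step 2: slow=2, fast=4
  step 3: slow=3, fast=6
  step 4: slow=4, fast=5
  step 5: slow=5, fast=7
  step 6: slow=6, fast=6
  slow == fast at node 6: cycle detected

Cycle: yes


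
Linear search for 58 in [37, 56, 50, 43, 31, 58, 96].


i=0: 37!=58
i=1: 56!=58
i=2: 50!=58
i=3: 43!=58
i=4: 31!=58
i=5: 58==58 found!

Found at 5, 6 comps


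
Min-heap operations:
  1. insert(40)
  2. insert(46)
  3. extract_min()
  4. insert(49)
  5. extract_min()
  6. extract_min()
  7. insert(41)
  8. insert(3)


insert(40) -> [40]
insert(46) -> [40, 46]
extract_min()->40, [46]
insert(49) -> [46, 49]
extract_min()->46, [49]
extract_min()->49, []
insert(41) -> [41]
insert(3) -> [3, 41]

Final heap: [3, 41]


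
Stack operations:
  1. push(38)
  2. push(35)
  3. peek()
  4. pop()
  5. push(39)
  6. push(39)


push(38) -> [38]
push(35) -> [38, 35]
peek()->35
pop()->35, [38]
push(39) -> [38, 39]
push(39) -> [38, 39, 39]

Final stack: [38, 39, 39]


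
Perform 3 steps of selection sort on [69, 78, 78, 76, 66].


Initial: [69, 78, 78, 76, 66]
Step 1: min=66 at 4
  Swap: [66, 78, 78, 76, 69]
Step 2: min=69 at 4
  Swap: [66, 69, 78, 76, 78]
Step 3: min=76 at 3
  Swap: [66, 69, 76, 78, 78]

After 3 steps: [66, 69, 76, 78, 78]


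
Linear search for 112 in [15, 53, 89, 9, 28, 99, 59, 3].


i=0: 15!=112
i=1: 53!=112
i=2: 89!=112
i=3: 9!=112
i=4: 28!=112
i=5: 99!=112
i=6: 59!=112
i=7: 3!=112

Not found, 8 comps


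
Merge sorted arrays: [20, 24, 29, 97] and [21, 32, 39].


Take 20 from A
Take 21 from B
Take 24 from A
Take 29 from A
Take 32 from B
Take 39 from B

Merged: [20, 21, 24, 29, 32, 39, 97]


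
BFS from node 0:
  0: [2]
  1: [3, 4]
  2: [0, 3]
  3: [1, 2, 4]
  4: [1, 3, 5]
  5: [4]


Visit 0, enqueue [2]
Visit 2, enqueue [3]
Visit 3, enqueue [1, 4]
Visit 1, enqueue []
Visit 4, enqueue [5]
Visit 5, enqueue []

BFS order: [0, 2, 3, 1, 4, 5]


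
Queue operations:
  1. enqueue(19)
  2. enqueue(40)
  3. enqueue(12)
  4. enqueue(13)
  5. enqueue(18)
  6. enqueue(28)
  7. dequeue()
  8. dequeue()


enqueue(19) -> [19]
enqueue(40) -> [19, 40]
enqueue(12) -> [19, 40, 12]
enqueue(13) -> [19, 40, 12, 13]
enqueue(18) -> [19, 40, 12, 13, 18]
enqueue(28) -> [19, 40, 12, 13, 18, 28]
dequeue()->19, [40, 12, 13, 18, 28]
dequeue()->40, [12, 13, 18, 28]

Final queue: [12, 13, 18, 28]


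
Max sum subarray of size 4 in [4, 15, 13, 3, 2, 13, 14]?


[0:4]: 35
[1:5]: 33
[2:6]: 31
[3:7]: 32

Max: 35 at [0:4]


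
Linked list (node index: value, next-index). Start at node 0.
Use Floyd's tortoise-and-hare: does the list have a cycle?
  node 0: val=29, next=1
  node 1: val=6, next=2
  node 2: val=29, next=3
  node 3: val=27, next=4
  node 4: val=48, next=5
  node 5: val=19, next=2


Floyd's tortoise (slow, +1) and hare (fast, +2):
  init: slow=0, fast=0
  step 1: slow=1, fast=2
  step 2: slow=2, fast=4
  step 3: slow=3, fast=2
  step 4: slow=4, fast=4
  slow == fast at node 4: cycle detected

Cycle: yes


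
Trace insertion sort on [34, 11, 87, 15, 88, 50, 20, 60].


Initial: [34, 11, 87, 15, 88, 50, 20, 60]
Insert 11: [11, 34, 87, 15, 88, 50, 20, 60]
Insert 87: [11, 34, 87, 15, 88, 50, 20, 60]
Insert 15: [11, 15, 34, 87, 88, 50, 20, 60]
Insert 88: [11, 15, 34, 87, 88, 50, 20, 60]
Insert 50: [11, 15, 34, 50, 87, 88, 20, 60]
Insert 20: [11, 15, 20, 34, 50, 87, 88, 60]
Insert 60: [11, 15, 20, 34, 50, 60, 87, 88]

Sorted: [11, 15, 20, 34, 50, 60, 87, 88]


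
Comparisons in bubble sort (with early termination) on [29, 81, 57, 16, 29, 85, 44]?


Algorithm: bubble sort (with early termination)
Input: [29, 81, 57, 16, 29, 85, 44]
Sorted: [16, 29, 29, 44, 57, 81, 85]

18


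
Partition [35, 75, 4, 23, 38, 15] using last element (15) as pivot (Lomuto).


Pivot: 15
  4 <= 15: swap -> [4, 75, 35, 23, 38, 15]
Place pivot at 1: [4, 15, 35, 23, 38, 75]

Partitioned: [4, 15, 35, 23, 38, 75]


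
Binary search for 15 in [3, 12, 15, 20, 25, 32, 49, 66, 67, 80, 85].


Step 1: lo=0, hi=10, mid=5, val=32
Step 2: lo=0, hi=4, mid=2, val=15

Found at index 2


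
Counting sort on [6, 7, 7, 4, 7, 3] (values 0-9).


Input: [6, 7, 7, 4, 7, 3]
Counts: [0, 0, 0, 1, 1, 0, 1, 3, 0, 0]

Sorted: [3, 4, 6, 7, 7, 7]


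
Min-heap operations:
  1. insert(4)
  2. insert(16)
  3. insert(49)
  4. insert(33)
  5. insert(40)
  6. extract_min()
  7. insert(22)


insert(4) -> [4]
insert(16) -> [4, 16]
insert(49) -> [4, 16, 49]
insert(33) -> [4, 16, 49, 33]
insert(40) -> [4, 16, 49, 33, 40]
extract_min()->4, [16, 33, 49, 40]
insert(22) -> [16, 22, 49, 40, 33]

Final heap: [16, 22, 49, 40, 33]


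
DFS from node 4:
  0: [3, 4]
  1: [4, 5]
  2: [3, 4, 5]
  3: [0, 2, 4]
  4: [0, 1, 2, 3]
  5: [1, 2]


Visit 4, push [3, 2, 1, 0]
Visit 0, push [3]
Visit 3, push [2]
Visit 2, push [5]
Visit 5, push [1]
Visit 1, push []

DFS order: [4, 0, 3, 2, 5, 1]


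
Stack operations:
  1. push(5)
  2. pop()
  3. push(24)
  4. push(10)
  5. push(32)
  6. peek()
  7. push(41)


push(5) -> [5]
pop()->5, []
push(24) -> [24]
push(10) -> [24, 10]
push(32) -> [24, 10, 32]
peek()->32
push(41) -> [24, 10, 32, 41]

Final stack: [24, 10, 32, 41]


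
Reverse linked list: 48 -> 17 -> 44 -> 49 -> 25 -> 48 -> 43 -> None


Step 1: curr=48, set curr.next=prev(None) | reversed so far: 48
Step 2: curr=17, set curr.next=prev(48) | reversed so far: 17 -> 48
Step 3: curr=44, set curr.next=prev(17) | reversed so far: 44 -> 17 -> 48
Step 4: curr=49, set curr.next=prev(44) | reversed so far: 49 -> 44 -> 17 -> 48
Step 5: curr=25, set curr.next=prev(49) | reversed so far: 25 -> 49 -> 44 -> 17 -> 48
Step 6: curr=48, set curr.next=prev(25) | reversed so far: 48 -> 25 -> 49 -> 44 -> 17 -> 48
Step 7: curr=43, set curr.next=prev(48) | reversed so far: 43 -> 48 -> 25 -> 49 -> 44 -> 17 -> 48

43 -> 48 -> 25 -> 49 -> 44 -> 17 -> 48 -> None


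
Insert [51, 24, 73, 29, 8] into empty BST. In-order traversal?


Insert 51: root
Insert 24: L from 51
Insert 73: R from 51
Insert 29: L from 51 -> R from 24
Insert 8: L from 51 -> L from 24

In-order: [8, 24, 29, 51, 73]


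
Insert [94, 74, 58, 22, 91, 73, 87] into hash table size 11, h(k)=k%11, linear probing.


Insert 94: h=6 -> slot 6
Insert 74: h=8 -> slot 8
Insert 58: h=3 -> slot 3
Insert 22: h=0 -> slot 0
Insert 91: h=3, 1 probes -> slot 4
Insert 73: h=7 -> slot 7
Insert 87: h=10 -> slot 10

Table: [22, None, None, 58, 91, None, 94, 73, 74, None, 87]


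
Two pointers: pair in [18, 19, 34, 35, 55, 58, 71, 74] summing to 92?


lo=0(18)+hi=7(74)=92

Yes: 18+74=92


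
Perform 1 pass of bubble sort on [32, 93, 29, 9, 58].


Initial: [32, 93, 29, 9, 58]
Pass 1: [32, 29, 9, 58, 93] (3 swaps)

After 1 pass: [32, 29, 9, 58, 93]


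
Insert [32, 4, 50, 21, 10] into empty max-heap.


Insert 32: [32]
Insert 4: [32, 4]
Insert 50: [50, 4, 32]
Insert 21: [50, 21, 32, 4]
Insert 10: [50, 21, 32, 4, 10]

Final heap: [50, 21, 32, 4, 10]


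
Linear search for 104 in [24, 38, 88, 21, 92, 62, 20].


i=0: 24!=104
i=1: 38!=104
i=2: 88!=104
i=3: 21!=104
i=4: 92!=104
i=5: 62!=104
i=6: 20!=104

Not found, 7 comps


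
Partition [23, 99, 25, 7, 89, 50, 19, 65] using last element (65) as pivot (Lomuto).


Pivot: 65
  23 <= 65: advance i (no swap)
  25 <= 65: swap -> [23, 25, 99, 7, 89, 50, 19, 65]
  7 <= 65: swap -> [23, 25, 7, 99, 89, 50, 19, 65]
  50 <= 65: swap -> [23, 25, 7, 50, 89, 99, 19, 65]
  19 <= 65: swap -> [23, 25, 7, 50, 19, 99, 89, 65]
Place pivot at 5: [23, 25, 7, 50, 19, 65, 89, 99]

Partitioned: [23, 25, 7, 50, 19, 65, 89, 99]


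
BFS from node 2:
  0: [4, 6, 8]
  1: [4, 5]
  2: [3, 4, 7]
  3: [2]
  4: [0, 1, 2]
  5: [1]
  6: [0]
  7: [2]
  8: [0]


Visit 2, enqueue [3, 4, 7]
Visit 3, enqueue []
Visit 4, enqueue [0, 1]
Visit 7, enqueue []
Visit 0, enqueue [6, 8]
Visit 1, enqueue [5]
Visit 6, enqueue []
Visit 8, enqueue []
Visit 5, enqueue []

BFS order: [2, 3, 4, 7, 0, 1, 6, 8, 5]


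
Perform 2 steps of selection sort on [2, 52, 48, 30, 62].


Initial: [2, 52, 48, 30, 62]
Step 1: min=2 at 0
  Swap: [2, 52, 48, 30, 62]
Step 2: min=30 at 3
  Swap: [2, 30, 48, 52, 62]

After 2 steps: [2, 30, 48, 52, 62]


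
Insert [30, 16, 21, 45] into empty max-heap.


Insert 30: [30]
Insert 16: [30, 16]
Insert 21: [30, 16, 21]
Insert 45: [45, 30, 21, 16]

Final heap: [45, 30, 21, 16]


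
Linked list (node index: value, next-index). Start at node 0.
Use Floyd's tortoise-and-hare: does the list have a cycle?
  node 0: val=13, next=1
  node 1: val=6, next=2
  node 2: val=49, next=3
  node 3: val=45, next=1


Floyd's tortoise (slow, +1) and hare (fast, +2):
  init: slow=0, fast=0
  step 1: slow=1, fast=2
  step 2: slow=2, fast=1
  step 3: slow=3, fast=3
  slow == fast at node 3: cycle detected

Cycle: yes


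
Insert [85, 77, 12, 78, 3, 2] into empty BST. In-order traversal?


Insert 85: root
Insert 77: L from 85
Insert 12: L from 85 -> L from 77
Insert 78: L from 85 -> R from 77
Insert 3: L from 85 -> L from 77 -> L from 12
Insert 2: L from 85 -> L from 77 -> L from 12 -> L from 3

In-order: [2, 3, 12, 77, 78, 85]


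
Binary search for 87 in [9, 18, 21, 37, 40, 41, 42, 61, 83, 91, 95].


Step 1: lo=0, hi=10, mid=5, val=41
Step 2: lo=6, hi=10, mid=8, val=83
Step 3: lo=9, hi=10, mid=9, val=91

Not found


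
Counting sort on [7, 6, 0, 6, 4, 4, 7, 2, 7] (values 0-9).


Input: [7, 6, 0, 6, 4, 4, 7, 2, 7]
Counts: [1, 0, 1, 0, 2, 0, 2, 3, 0, 0]

Sorted: [0, 2, 4, 4, 6, 6, 7, 7, 7]


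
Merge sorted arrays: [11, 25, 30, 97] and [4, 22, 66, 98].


Take 4 from B
Take 11 from A
Take 22 from B
Take 25 from A
Take 30 from A
Take 66 from B
Take 97 from A

Merged: [4, 11, 22, 25, 30, 66, 97, 98]


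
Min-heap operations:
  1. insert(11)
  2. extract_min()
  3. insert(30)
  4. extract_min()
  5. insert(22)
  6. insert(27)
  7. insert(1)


insert(11) -> [11]
extract_min()->11, []
insert(30) -> [30]
extract_min()->30, []
insert(22) -> [22]
insert(27) -> [22, 27]
insert(1) -> [1, 27, 22]

Final heap: [1, 27, 22]


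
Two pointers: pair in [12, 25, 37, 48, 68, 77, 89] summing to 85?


lo=0(12)+hi=6(89)=101
lo=0(12)+hi=5(77)=89
lo=0(12)+hi=4(68)=80
lo=1(25)+hi=4(68)=93
lo=1(25)+hi=3(48)=73
lo=2(37)+hi=3(48)=85

Yes: 37+48=85


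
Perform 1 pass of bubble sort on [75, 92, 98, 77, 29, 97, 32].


Initial: [75, 92, 98, 77, 29, 97, 32]
Pass 1: [75, 92, 77, 29, 97, 32, 98] (4 swaps)

After 1 pass: [75, 92, 77, 29, 97, 32, 98]


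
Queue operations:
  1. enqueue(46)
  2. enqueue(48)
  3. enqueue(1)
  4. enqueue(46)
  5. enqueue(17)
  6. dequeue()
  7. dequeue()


enqueue(46) -> [46]
enqueue(48) -> [46, 48]
enqueue(1) -> [46, 48, 1]
enqueue(46) -> [46, 48, 1, 46]
enqueue(17) -> [46, 48, 1, 46, 17]
dequeue()->46, [48, 1, 46, 17]
dequeue()->48, [1, 46, 17]

Final queue: [1, 46, 17]


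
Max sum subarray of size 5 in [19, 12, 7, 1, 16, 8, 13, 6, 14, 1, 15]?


[0:5]: 55
[1:6]: 44
[2:7]: 45
[3:8]: 44
[4:9]: 57
[5:10]: 42
[6:11]: 49

Max: 57 at [4:9]


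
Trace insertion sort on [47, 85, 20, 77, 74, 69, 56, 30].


Initial: [47, 85, 20, 77, 74, 69, 56, 30]
Insert 85: [47, 85, 20, 77, 74, 69, 56, 30]
Insert 20: [20, 47, 85, 77, 74, 69, 56, 30]
Insert 77: [20, 47, 77, 85, 74, 69, 56, 30]
Insert 74: [20, 47, 74, 77, 85, 69, 56, 30]
Insert 69: [20, 47, 69, 74, 77, 85, 56, 30]
Insert 56: [20, 47, 56, 69, 74, 77, 85, 30]
Insert 30: [20, 30, 47, 56, 69, 74, 77, 85]

Sorted: [20, 30, 47, 56, 69, 74, 77, 85]


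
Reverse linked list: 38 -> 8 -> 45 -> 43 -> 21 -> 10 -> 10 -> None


Step 1: curr=38, set curr.next=prev(None) | reversed so far: 38
Step 2: curr=8, set curr.next=prev(38) | reversed so far: 8 -> 38
Step 3: curr=45, set curr.next=prev(8) | reversed so far: 45 -> 8 -> 38
Step 4: curr=43, set curr.next=prev(45) | reversed so far: 43 -> 45 -> 8 -> 38
Step 5: curr=21, set curr.next=prev(43) | reversed so far: 21 -> 43 -> 45 -> 8 -> 38
Step 6: curr=10, set curr.next=prev(21) | reversed so far: 10 -> 21 -> 43 -> 45 -> 8 -> 38
Step 7: curr=10, set curr.next=prev(10) | reversed so far: 10 -> 10 -> 21 -> 43 -> 45 -> 8 -> 38

10 -> 10 -> 21 -> 43 -> 45 -> 8 -> 38 -> None
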